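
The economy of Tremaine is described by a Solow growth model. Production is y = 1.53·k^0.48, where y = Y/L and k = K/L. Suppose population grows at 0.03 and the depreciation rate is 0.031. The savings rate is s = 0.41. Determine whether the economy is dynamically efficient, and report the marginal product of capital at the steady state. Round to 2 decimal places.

dynamically efficient; MPK ≈ 0.07

Break-even investment rate: n + δ = 0.03 + 0.031 = 0.061.
Steady-state k*: s·A·k^0.48 = 0.061·k gives k* = (0.41·1.53/0.061)^(1/0.52) ≈ 88.3962.
MPK = 0.48·1.53·88.3962^(-0.52) ≈ 0.0714.
MPK > n+δ = 0.061, so the economy is dynamically efficient (under-saving).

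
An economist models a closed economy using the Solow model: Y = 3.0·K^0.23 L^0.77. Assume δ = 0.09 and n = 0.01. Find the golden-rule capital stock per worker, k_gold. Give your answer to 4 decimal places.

n + δ = 0.01 + 0.09 = 0.1.
Setting f'(k) = n+δ gives 0.23·3.0·k^(0.23−1) = 0.1, hence k_gold = (0.23·3.0/0.1)^(1/0.77) ≈ 12.2861.

k_gold ≈ 12.2861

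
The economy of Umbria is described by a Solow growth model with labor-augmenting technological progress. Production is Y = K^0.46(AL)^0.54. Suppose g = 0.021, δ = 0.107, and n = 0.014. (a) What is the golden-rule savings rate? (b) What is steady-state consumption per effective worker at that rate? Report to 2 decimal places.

(a) s_gold = 0.46; (b) c_gold ≈ 1.47

The effective depreciation rate is n + g + δ = 0.014 + 0.021 + 0.107 = 0.142.
For Cobb-Douglas, s_gold equals capital's share: s_gold = 0.46.
Maximizing c = f(k) − (n+g+δ)·k gives f'(k) = n+g+δ, i.e. 0.46·k^(0.46−1) = 0.142, so k_gold = (0.46/0.142)^(1/0.54) ≈ 8.8169.
y_gold = 8.8169^0.46 ≈ 2.7217; c_gold = (1−0.46)·y_gold ≈ 1.4697.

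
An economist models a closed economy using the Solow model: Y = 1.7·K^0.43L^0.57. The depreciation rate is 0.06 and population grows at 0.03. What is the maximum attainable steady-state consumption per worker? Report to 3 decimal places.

c_gold ≈ 4.705

The effective depreciation rate is n + δ = 0.03 + 0.06 = 0.09.
At the golden rule the marginal product of capital equals n+δ: 0.43·1.7·k^(0.43−1) = 0.09. Solving, k_gold = (0.43·1.7/0.09)^(1/0.57) ≈ 39.4385.
y_gold = 1.7·39.4385^0.43 ≈ 8.2546.
c_gold = y_gold − (n+δ)·k_gold = 8.2546 − 0.09·39.4385 ≈ 4.7051.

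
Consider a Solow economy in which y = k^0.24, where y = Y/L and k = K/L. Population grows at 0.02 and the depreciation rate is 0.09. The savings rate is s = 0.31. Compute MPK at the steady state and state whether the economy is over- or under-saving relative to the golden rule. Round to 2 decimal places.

over-saving; MPK ≈ 0.09

Capital per worker breaks even when investment replaces (n + δ)·k; here n + δ = 0.11.
Steady-state k*: s·k^0.24 = 0.11·k gives k* = (0.31/0.11)^(1/0.76) ≈ 3.9090.
MPK = 0.24·3.9090^(-0.76) ≈ 0.0852.
MPK < n+δ = 0.11, so the economy is dynamically inefficient (over-saving).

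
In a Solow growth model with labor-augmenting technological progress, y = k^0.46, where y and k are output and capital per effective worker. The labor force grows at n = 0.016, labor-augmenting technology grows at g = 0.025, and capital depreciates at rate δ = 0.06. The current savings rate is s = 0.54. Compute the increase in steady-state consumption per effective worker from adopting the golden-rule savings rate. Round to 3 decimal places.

n + g + δ = 0.016 + 0.025 + 0.06 = 0.101.
Current steady state (s = 0.54): k* = (0.54/0.101)^(1/0.54) ≈ 22.2988, y* = 22.2988^0.46 ≈ 4.1707, c* = (1−0.54)·4.1707 ≈ 1.9185.
Setting f'(k) = n+g+δ gives 0.46·k^(0.46−1) = 0.101, hence k_gold = (0.46/0.101)^(1/0.54) ≈ 16.5702.
y_gold = 16.5702^0.46 ≈ 3.6382, c_gold = y_gold − 0.101·k_gold ≈ 1.9646.
Gain: Δc = 1.9646 − 1.9185 ≈ 0.0461.

Δc ≈ 0.046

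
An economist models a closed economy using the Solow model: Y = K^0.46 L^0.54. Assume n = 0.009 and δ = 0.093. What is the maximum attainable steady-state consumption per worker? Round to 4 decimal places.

Capital per worker breaks even when investment replaces (n + δ)·k; here n + δ = 0.102.
Golden rule sets MPK = n+δ: 0.46·k^(0.46−1) = 0.102, so k_gold = (0.46/0.102)^(1/0.54) ≈ 16.2706.
y_gold = 16.2706^0.46 ≈ 3.6078.
c_gold = y_gold − (n+δ)·k_gold = 3.6078 − 0.102·16.2706 ≈ 1.9482.

c_gold ≈ 1.9482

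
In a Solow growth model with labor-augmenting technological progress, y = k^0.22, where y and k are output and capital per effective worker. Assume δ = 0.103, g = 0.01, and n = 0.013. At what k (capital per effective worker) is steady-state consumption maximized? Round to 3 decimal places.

Break-even investment rate: n + g + δ = 0.013 + 0.01 + 0.103 = 0.126.
Golden rule sets MPK = n+g+δ: 0.22·k^(0.22−1) = 0.126, so k_gold = (0.22/0.126)^(1/0.78) ≈ 2.0433.

k_gold ≈ 2.043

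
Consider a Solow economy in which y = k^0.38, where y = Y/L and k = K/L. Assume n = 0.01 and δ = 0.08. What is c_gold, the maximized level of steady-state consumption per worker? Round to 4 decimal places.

c_gold ≈ 1.4990

Break-even investment rate: n + δ = 0.01 + 0.08 = 0.09.
At the golden rule the marginal product of capital equals n+δ: 0.38·k^(0.38−1) = 0.09. Solving, k_gold = (0.38/0.09)^(1/0.62) ≈ 10.2079.
y_gold = 10.2079^0.38 ≈ 2.4177.
c_gold = y_gold − (n+δ)·k_gold = 2.4177 − 0.09·10.2079 ≈ 1.4990.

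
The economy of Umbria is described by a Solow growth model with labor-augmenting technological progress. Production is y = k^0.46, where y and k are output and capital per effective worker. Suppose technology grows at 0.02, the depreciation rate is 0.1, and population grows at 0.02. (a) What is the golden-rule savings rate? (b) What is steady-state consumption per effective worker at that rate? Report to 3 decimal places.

Break-even investment rate: n + g + δ = 0.02 + 0.02 + 0.1 = 0.14.
For Cobb-Douglas, s_gold equals capital's share: s_gold = 0.46.
Maximizing c = f(k) − (n+g+δ)·k gives f'(k) = n+g+δ, i.e. 0.46·k^(0.46−1) = 0.14, so k_gold = (0.46/0.14)^(1/0.54) ≈ 9.0515.
y_gold = 9.0515^0.46 ≈ 2.7548; c_gold = (1−0.46)·y_gold ≈ 1.4876.

(a) s_gold = 0.460; (b) c_gold ≈ 1.488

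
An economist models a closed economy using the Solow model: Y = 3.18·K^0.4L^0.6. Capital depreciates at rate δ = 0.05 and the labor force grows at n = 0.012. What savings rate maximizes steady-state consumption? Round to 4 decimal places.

s_gold = 0.4000

Break-even investment rate: n + δ = 0.012 + 0.05 = 0.062.
At the golden rule MPK = n+δ, and in any Cobb-Douglas steady state s = (n+δ)·k/y = MPK·k/y = capital's share 0.4.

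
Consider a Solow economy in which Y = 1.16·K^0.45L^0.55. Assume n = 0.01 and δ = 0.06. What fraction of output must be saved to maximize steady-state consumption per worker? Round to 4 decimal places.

n + δ = 0.01 + 0.06 = 0.07.
At the golden rule MPK = n+δ, and in any Cobb-Douglas steady state s = (n+δ)·k/y = MPK·k/y = capital's share 0.45.

s_gold = 0.4500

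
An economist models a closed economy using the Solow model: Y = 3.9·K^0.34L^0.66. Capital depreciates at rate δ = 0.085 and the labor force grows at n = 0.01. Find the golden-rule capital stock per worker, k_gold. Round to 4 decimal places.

k_gold ≈ 54.2720

Capital per worker breaks even when investment replaces (n + δ)·k; here n + δ = 0.095.
Setting f'(k) = n+δ gives 0.34·3.9·k^(0.34−1) = 0.095, hence k_gold = (0.34·3.9/0.095)^(1/0.66) ≈ 54.2720.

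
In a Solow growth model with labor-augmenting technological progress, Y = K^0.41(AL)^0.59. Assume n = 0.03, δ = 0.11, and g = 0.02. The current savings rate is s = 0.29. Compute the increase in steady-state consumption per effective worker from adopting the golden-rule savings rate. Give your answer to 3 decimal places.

n + g + δ = 0.03 + 0.02 + 0.11 = 0.16.
Current steady state (s = 0.29): k* = (0.29/0.16)^(1/0.59) ≈ 2.7401, y* = 2.7401^0.41 ≈ 1.5118, c* = (1−0.29)·1.5118 ≈ 1.0733.
Setting f'(k) = n+g+δ gives 0.41·k^(0.41−1) = 0.16, hence k_gold = (0.41/0.16)^(1/0.59) ≈ 4.9278.
y_gold = 4.9278^0.41 ≈ 1.9230, c_gold = y_gold − 0.16·k_gold ≈ 1.1346.
Gain: Δc = 1.1346 − 1.0733 ≈ 0.0612.

Δc ≈ 0.061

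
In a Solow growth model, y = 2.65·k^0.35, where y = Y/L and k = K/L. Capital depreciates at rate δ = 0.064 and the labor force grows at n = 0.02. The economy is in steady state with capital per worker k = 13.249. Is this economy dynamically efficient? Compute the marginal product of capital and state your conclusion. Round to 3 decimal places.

dynamically efficient; MPK ≈ 0.173

Break-even investment rate: n + δ = 0.02 + 0.064 = 0.084.
MPK = 0.35·2.65·k^(0.35−1) = 0.35·2.65·13.249^(-0.65) ≈ 0.1729.
MPK > 0.084, so the economy is dynamically efficient (under-saving).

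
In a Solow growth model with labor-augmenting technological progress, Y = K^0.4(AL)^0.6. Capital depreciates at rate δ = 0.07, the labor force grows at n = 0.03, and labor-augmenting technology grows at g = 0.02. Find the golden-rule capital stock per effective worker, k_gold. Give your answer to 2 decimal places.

n + g + δ = 0.03 + 0.02 + 0.07 = 0.12.
Setting f'(k) = n+g+δ gives 0.4·k^(0.4−1) = 0.12, hence k_gold = (0.4/0.12)^(1/0.6) ≈ 7.4381.

k_gold ≈ 7.44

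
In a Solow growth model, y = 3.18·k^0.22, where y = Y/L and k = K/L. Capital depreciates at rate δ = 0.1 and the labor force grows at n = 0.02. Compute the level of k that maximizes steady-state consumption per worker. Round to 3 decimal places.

k_gold ≈ 9.586

Capital per worker breaks even when investment replaces (n + δ)·k; here n + δ = 0.12.
Golden rule sets MPK = n+δ: 0.22·3.18·k^(0.22−1) = 0.12, so k_gold = (0.22·3.18/0.12)^(1/0.78) ≈ 9.5858.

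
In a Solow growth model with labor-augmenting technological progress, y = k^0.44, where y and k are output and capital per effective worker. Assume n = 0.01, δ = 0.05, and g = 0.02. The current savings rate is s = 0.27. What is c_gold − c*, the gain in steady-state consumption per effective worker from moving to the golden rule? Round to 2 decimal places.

Δc ≈ 0.24

Break-even investment rate: n + g + δ = 0.01 + 0.02 + 0.05 = 0.08.
Current steady state (s = 0.27): k* = (0.27/0.08)^(1/0.56) ≈ 8.7770, y* = 8.7770^0.44 ≈ 2.6006, c* = (1−0.27)·2.6006 ≈ 1.8984.
Maximizing c = f(k) − (n+g+δ)·k gives f'(k) = n+g+δ, i.e. 0.44·k^(0.44−1) = 0.08, so k_gold = (0.44/0.08)^(1/0.56) ≈ 20.9931.
y_gold = 20.9931^0.44 ≈ 3.8169, c_gold = y_gold − 0.08·k_gold ≈ 2.1375.
Gain: Δc = 2.1375 − 1.8984 ≈ 0.2390.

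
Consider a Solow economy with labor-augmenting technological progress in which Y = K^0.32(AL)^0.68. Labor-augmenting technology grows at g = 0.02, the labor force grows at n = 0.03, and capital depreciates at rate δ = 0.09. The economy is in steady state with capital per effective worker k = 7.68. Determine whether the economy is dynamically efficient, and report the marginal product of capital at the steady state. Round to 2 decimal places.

n + g + δ = 0.03 + 0.02 + 0.09 = 0.14.
MPK = 0.32·k^(0.32−1) = 0.32·7.68^(-0.68) ≈ 0.0800.
MPK < 0.14, so the economy is dynamically inefficient (over-saving).

dynamically inefficient; MPK ≈ 0.08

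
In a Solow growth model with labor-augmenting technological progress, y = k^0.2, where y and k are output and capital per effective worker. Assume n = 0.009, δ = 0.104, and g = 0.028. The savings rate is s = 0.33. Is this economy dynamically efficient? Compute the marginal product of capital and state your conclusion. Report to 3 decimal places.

dynamically inefficient; MPK ≈ 0.085

The effective depreciation rate is n + g + δ = 0.009 + 0.028 + 0.104 = 0.141.
Steady-state k*: s·k^0.2 = 0.141·k gives k* = (0.33/0.141)^(1/0.8) ≈ 2.8948.
MPK = 0.2·2.8948^(-0.8) ≈ 0.0855.
MPK < n+g+δ = 0.141, so the economy is dynamically inefficient (over-saving).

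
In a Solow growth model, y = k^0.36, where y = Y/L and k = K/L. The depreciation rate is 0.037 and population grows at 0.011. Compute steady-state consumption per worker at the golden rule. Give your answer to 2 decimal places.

c_gold ≈ 1.99

The effective depreciation rate is n + δ = 0.011 + 0.037 = 0.048.
Golden rule sets MPK = n+δ: 0.36·k^(0.36−1) = 0.048, so k_gold = (0.36/0.048)^(1/0.64) ≈ 23.2961.
y_gold = 23.2961^0.36 ≈ 3.1061.
c_gold = y_gold − (n+δ)·k_gold = 3.1061 − 0.048·23.2961 ≈ 1.9879.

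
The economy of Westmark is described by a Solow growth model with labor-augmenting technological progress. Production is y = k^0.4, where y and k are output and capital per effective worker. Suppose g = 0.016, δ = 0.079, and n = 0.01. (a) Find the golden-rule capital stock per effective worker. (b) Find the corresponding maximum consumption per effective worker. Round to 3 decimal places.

(a) k_gold ≈ 9.292; (b) c_gold ≈ 1.464

n + g + δ = 0.01 + 0.016 + 0.079 = 0.105.
Golden rule sets MPK = n+g+δ: 0.4·k^(0.4−1) = 0.105, so k_gold = (0.4/0.105)^(1/0.6) ≈ 9.2922.
y_gold = 9.2922^0.4 ≈ 2.4392; c_gold = y_gold − 0.105·k_gold ≈ 1.4635.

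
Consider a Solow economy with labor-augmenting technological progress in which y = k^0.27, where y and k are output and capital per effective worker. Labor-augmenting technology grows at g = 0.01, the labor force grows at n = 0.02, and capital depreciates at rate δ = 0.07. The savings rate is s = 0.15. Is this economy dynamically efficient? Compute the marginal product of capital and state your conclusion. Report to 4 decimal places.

Capital per effective worker breaks even when investment replaces (n + g + δ)·k; here n + g + δ = 0.1.
Steady-state k*: s·k^0.27 = 0.1·k gives k* = (0.15/0.1)^(1/0.73) ≈ 1.7427.
MPK = 0.27·1.7427^(-0.73) ≈ 0.1800.
MPK > n+g+δ = 0.1, so the economy is dynamically efficient (under-saving).

dynamically efficient; MPK ≈ 0.1800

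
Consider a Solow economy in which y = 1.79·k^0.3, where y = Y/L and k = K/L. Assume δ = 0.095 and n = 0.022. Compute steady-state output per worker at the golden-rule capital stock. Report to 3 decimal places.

n + δ = 0.022 + 0.095 = 0.117.
Setting f'(k) = n+δ gives 0.3·1.79·k^(0.3−1) = 0.117, hence k_gold = (0.3·1.79/0.117)^(1/0.7) ≈ 8.8189.
Output: y_gold = 1.79·k_gold^0.3 = 1.79·8.8189^0.3 ≈ 3.4394.

y_gold ≈ 3.439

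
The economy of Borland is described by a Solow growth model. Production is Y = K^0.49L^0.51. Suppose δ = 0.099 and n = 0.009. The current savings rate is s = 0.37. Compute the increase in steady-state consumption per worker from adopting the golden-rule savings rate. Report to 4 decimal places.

Δc ≈ 0.1241

Break-even investment rate: n + δ = 0.009 + 0.099 = 0.108.
Current steady state (s = 0.37): k* = (0.37/0.108)^(1/0.51) ≈ 11.1837, y* = 11.1837^0.49 ≈ 3.2644, c* = (1−0.37)·3.2644 ≈ 2.0566.
Setting f'(k) = n+δ gives 0.49·k^(0.49−1) = 0.108, hence k_gold = (0.49/0.108)^(1/0.51) ≈ 19.3994.
y_gold = 19.3994^0.49 ≈ 4.2758, c_gold = y_gold − 0.108·k_gold ≈ 2.1807.
Gain: Δc = 2.1807 − 2.0566 ≈ 0.1241.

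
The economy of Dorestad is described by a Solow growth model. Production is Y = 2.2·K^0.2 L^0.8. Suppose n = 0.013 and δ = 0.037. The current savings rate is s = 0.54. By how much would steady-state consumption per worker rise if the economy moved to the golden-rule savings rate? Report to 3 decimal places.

Δc ≈ 0.797

n + δ = 0.013 + 0.037 = 0.05.
Current steady state (s = 0.54): k* = (0.54·2.2/0.05)^(1/0.8) ≈ 52.4576, y* = 2.2·52.4576^0.2 ≈ 4.8572, c* = (1−0.54)·4.8572 ≈ 2.2343.
At the golden rule the marginal product of capital equals n+δ: 0.2·2.2·k^(0.2−1) = 0.05. Solving, k_gold = (0.2·2.2/0.05)^(1/0.8) ≈ 15.1567.
y_gold = 2.2·15.1567^0.2 ≈ 3.7892, c_gold = y_gold − 0.05·k_gold ≈ 3.0313.
Gain: Δc = 3.0313 − 2.2343 ≈ 0.7970.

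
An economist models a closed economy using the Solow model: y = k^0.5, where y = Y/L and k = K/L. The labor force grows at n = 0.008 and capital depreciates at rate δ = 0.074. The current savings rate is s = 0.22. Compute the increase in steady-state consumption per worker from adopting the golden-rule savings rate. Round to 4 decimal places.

Δc ≈ 0.9561

Break-even investment rate: n + δ = 0.008 + 0.074 = 0.082.
Current steady state (s = 0.22): k* = (0.22/0.082)^(1/0.5) ≈ 7.1981, y* = 7.1981^0.5 ≈ 2.6829, c* = (1−0.22)·2.6829 ≈ 2.0927.
Maximizing c = f(k) − (n+δ)·k gives f'(k) = n+δ, i.e. 0.5·k^(0.5−1) = 0.082, so k_gold = (0.5/0.082)^(1/0.5) ≈ 37.1802.
y_gold = 37.1802^0.5 ≈ 6.0976, c_gold = y_gold − 0.082·k_gold ≈ 3.0488.
Gain: Δc = 3.0488 − 2.0927 ≈ 0.9561.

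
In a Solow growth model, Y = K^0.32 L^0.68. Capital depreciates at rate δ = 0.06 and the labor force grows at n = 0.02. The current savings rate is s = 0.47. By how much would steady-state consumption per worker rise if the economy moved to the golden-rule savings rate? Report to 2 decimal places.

Δc ≈ 0.09

Break-even investment rate: n + δ = 0.02 + 0.06 = 0.08.
Current steady state (s = 0.47): k* = (0.47/0.08)^(1/0.68) ≈ 13.5174, y* = 13.5174^0.32 ≈ 2.3008, c* = (1−0.47)·2.3008 ≈ 1.2194.
Setting f'(k) = n+δ gives 0.32·k^(0.32−1) = 0.08, hence k_gold = (0.32/0.08)^(1/0.68) ≈ 7.6804.
y_gold = 7.6804^0.32 ≈ 1.9201, c_gold = y_gold − 0.08·k_gold ≈ 1.3057.
Gain: Δc = 1.3057 − 1.2194 ≈ 0.0862.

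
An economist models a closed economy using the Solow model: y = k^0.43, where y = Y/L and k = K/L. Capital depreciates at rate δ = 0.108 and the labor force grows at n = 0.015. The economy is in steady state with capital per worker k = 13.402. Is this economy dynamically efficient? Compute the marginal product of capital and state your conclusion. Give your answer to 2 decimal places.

Capital per worker breaks even when investment replaces (n + δ)·k; here n + δ = 0.123.
MPK = 0.43·k^(0.43−1) = 0.43·13.402^(-0.57) ≈ 0.0979.
MPK < 0.123, so the economy is dynamically inefficient (over-saving).

dynamically inefficient; MPK ≈ 0.10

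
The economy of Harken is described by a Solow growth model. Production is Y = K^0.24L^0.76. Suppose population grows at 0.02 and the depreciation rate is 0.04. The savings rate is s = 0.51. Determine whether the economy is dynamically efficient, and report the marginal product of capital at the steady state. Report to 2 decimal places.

n + δ = 0.02 + 0.04 = 0.06.
Steady-state k*: s·k^0.24 = 0.06·k gives k* = (0.51/0.06)^(1/0.76) ≈ 16.7078.
MPK = 0.24·16.7078^(-0.76) ≈ 0.0282.
MPK < n+δ = 0.06, so the economy is dynamically inefficient (over-saving).

dynamically inefficient; MPK ≈ 0.03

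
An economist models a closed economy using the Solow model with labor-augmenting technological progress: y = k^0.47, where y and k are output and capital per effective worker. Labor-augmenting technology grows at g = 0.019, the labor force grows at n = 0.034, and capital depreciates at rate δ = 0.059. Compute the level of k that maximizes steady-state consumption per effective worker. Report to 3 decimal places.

k_gold ≈ 14.971

Break-even investment rate: n + g + δ = 0.034 + 0.019 + 0.059 = 0.112.
Maximizing c = f(k) − (n+g+δ)·k gives f'(k) = n+g+δ, i.e. 0.47·k^(0.47−1) = 0.112, so k_gold = (0.47/0.112)^(1/0.53) ≈ 14.9708.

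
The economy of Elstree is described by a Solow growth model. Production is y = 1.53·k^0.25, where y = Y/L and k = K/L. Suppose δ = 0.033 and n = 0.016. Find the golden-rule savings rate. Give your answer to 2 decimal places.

Break-even investment rate: n + δ = 0.016 + 0.033 = 0.049.
At the golden rule MPK = n+δ, and in any Cobb-Douglas steady state s = (n+δ)·k/y = MPK·k/y = capital's share 0.25.

s_gold = 0.25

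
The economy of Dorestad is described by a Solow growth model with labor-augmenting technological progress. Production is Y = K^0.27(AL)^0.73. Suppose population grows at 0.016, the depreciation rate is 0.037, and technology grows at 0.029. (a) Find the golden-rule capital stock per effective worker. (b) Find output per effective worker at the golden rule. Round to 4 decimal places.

The effective depreciation rate is n + g + δ = 0.016 + 0.029 + 0.037 = 0.082.
Setting f'(k) = n+g+δ gives 0.27·k^(0.27−1) = 0.082, hence k_gold = (0.27/0.082)^(1/0.73) ≈ 5.1165.
y_gold = 5.1165^0.27 ≈ 1.5539.

(a) k_gold ≈ 5.1165; (b) y_gold ≈ 1.5539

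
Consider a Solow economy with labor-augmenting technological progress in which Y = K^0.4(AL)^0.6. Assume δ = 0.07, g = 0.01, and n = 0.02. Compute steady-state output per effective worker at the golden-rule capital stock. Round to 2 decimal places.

Break-even investment rate: n + g + δ = 0.02 + 0.01 + 0.07 = 0.1.
Setting f'(k) = n+g+δ gives 0.4·k^(0.4−1) = 0.1, hence k_gold = (0.4/0.1)^(1/0.6) ≈ 10.0794.
Output: y_gold = k_gold^0.4 = 10.0794^0.4 ≈ 2.5198.

y_gold ≈ 2.52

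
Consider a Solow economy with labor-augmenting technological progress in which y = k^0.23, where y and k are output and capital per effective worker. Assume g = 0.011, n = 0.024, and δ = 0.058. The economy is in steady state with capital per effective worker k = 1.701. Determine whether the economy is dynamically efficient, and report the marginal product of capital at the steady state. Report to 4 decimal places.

Break-even investment rate: n + g + δ = 0.024 + 0.011 + 0.058 = 0.093.
MPK = 0.23·k^(0.23−1) = 0.23·1.701^(-0.77) ≈ 0.1528.
MPK > 0.093, so the economy is dynamically efficient (under-saving).

dynamically efficient; MPK ≈ 0.1528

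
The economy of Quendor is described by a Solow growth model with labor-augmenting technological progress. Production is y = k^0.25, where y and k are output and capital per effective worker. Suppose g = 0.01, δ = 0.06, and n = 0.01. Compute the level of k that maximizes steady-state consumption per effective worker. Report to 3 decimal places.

k_gold ≈ 4.569

Break-even investment rate: n + g + δ = 0.01 + 0.01 + 0.06 = 0.08.
Setting f'(k) = n+g+δ gives 0.25·k^(0.25−1) = 0.08, hence k_gold = (0.25/0.08)^(1/0.75) ≈ 4.5688.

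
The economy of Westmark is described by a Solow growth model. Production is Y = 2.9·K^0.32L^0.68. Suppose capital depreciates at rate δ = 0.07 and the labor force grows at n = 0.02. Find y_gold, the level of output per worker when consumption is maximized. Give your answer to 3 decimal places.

Capital per worker breaks even when investment replaces (n + δ)·k; here n + δ = 0.09.
Setting f'(k) = n+δ gives 0.32·2.9·k^(0.32−1) = 0.09, hence k_gold = (0.32·2.9/0.09)^(1/0.68) ≈ 30.9140.
Output: y_gold = 2.9·k_gold^0.32 = 2.9·30.9140^0.32 ≈ 8.6946.

y_gold ≈ 8.695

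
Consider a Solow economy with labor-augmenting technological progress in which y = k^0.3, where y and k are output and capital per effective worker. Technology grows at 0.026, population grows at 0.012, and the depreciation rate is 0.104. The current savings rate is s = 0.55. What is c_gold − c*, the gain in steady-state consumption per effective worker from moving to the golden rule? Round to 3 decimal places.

n + g + δ = 0.012 + 0.026 + 0.104 = 0.142.
Current steady state (s = 0.55): k* = (0.55/0.142)^(1/0.7) ≈ 6.9200, y* = 6.9200^0.3 ≈ 1.7866, c* = (1−0.55)·1.7866 ≈ 0.8040.
At the golden rule the marginal product of capital equals n+g+δ: 0.3·k^(0.3−1) = 0.142. Solving, k_gold = (0.3/0.142)^(1/0.7) ≈ 2.9110.
y_gold = 2.9110^0.3 ≈ 1.3779, c_gold = y_gold − 0.142·k_gold ≈ 0.9645.
Gain: Δc = 0.9645 − 0.8040 ≈ 0.1605.

Δc ≈ 0.161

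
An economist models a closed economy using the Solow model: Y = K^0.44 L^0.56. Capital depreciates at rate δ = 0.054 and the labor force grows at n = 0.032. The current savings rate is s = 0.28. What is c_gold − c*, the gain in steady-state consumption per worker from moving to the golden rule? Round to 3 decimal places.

Break-even investment rate: n + δ = 0.032 + 0.054 = 0.086.
Current steady state (s = 0.28): k* = (0.28/0.086)^(1/0.56) ≈ 8.2312, y* = 8.2312^0.44 ≈ 2.5282, c* = (1−0.28)·2.5282 ≈ 1.8203.
At the golden rule the marginal product of capital equals n+δ: 0.44·k^(0.44−1) = 0.086. Solving, k_gold = (0.44/0.086)^(1/0.56) ≈ 18.4497.
y_gold = 18.4497^0.44 ≈ 3.6061, c_gold = y_gold − 0.086·k_gold ≈ 2.0194.
Gain: Δc = 2.0194 − 1.8203 ≈ 0.1991.

Δc ≈ 0.199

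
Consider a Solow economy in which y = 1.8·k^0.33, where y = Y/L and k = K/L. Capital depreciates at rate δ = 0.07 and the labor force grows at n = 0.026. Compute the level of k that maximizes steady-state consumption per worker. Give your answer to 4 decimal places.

The effective depreciation rate is n + δ = 0.026 + 0.07 = 0.096.
Setting f'(k) = n+δ gives 0.33·1.8·k^(0.33−1) = 0.096, hence k_gold = (0.33·1.8/0.096)^(1/0.67) ≈ 15.1833.

k_gold ≈ 15.1833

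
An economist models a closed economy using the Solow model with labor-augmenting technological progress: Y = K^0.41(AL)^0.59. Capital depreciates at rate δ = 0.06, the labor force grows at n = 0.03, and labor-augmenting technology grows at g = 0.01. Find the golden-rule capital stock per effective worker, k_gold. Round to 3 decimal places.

k_gold ≈ 10.930

The effective depreciation rate is n + g + δ = 0.03 + 0.01 + 0.06 = 0.1.
Setting f'(k) = n+g+δ gives 0.41·k^(0.41−1) = 0.1, hence k_gold = (0.41/0.1)^(1/0.59) ≈ 10.9299.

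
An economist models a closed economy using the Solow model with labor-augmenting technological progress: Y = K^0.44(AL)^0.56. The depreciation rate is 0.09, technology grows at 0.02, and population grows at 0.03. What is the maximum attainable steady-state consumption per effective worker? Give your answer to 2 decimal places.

c_gold ≈ 1.38

Capital per effective worker breaks even when investment replaces (n + g + δ)·k; here n + g + δ = 0.14.
At the golden rule the marginal product of capital equals n+g+δ: 0.44·k^(0.44−1) = 0.14. Solving, k_gold = (0.44/0.14)^(1/0.56) ≈ 7.7282.
y_gold = 7.7282^0.44 ≈ 2.4590.
c_gold = y_gold − (n+g+δ)·k_gold = 2.4590 − 0.14·7.7282 ≈ 1.3770.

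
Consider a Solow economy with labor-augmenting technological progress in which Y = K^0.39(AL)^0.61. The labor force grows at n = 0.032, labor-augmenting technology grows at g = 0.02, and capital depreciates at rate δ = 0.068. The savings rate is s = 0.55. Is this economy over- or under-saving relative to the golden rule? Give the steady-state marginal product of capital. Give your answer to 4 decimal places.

The effective depreciation rate is n + g + δ = 0.032 + 0.02 + 0.068 = 0.12.
Steady-state k*: s·k^0.39 = 0.12·k gives k* = (0.55/0.12)^(1/0.61) ≈ 12.1312.
MPK = 0.39·12.1312^(-0.61) ≈ 0.0851.
MPK < n+g+δ = 0.12, so the economy is dynamically inefficient (over-saving).

over-saving; MPK ≈ 0.0851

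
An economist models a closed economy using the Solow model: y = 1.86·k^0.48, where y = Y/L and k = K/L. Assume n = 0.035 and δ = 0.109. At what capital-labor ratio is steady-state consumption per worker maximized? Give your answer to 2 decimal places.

Break-even investment rate: n + δ = 0.035 + 0.109 = 0.144.
Maximizing c = f(k) − (n+δ)·k gives f'(k) = n+δ, i.e. 0.48·1.86·k^(0.48−1) = 0.144, so k_gold = (0.48·1.86/0.144)^(1/0.52) ≈ 33.4064.

k_gold ≈ 33.41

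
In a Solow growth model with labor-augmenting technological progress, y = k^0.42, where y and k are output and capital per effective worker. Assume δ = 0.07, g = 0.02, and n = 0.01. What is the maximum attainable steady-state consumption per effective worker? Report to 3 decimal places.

The effective depreciation rate is n + g + δ = 0.01 + 0.02 + 0.07 = 0.1.
Setting f'(k) = n+g+δ gives 0.42·k^(0.42−1) = 0.1, hence k_gold = (0.42/0.1)^(1/0.58) ≈ 11.8732.
y_gold = 11.8732^0.42 ≈ 2.8270.
c_gold = y_gold − (n+g+δ)·k_gold = 2.8270 − 0.1·11.8732 ≈ 1.6396.

c_gold ≈ 1.640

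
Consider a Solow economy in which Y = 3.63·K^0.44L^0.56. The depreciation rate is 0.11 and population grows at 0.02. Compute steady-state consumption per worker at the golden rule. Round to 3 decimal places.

c_gold ≈ 14.590

Break-even investment rate: n + δ = 0.02 + 0.11 = 0.13.
Maximizing c = f(k) − (n+δ)·k gives f'(k) = n+δ, i.e. 0.44·3.63·k^(0.44−1) = 0.13, so k_gold = (0.44·3.63/0.13)^(1/0.56) ≈ 88.1832.
y_gold = 3.63·88.1832^0.44 ≈ 26.0541.
c_gold = y_gold − (n+δ)·k_gold = 26.0541 − 0.13·88.1832 ≈ 14.5903.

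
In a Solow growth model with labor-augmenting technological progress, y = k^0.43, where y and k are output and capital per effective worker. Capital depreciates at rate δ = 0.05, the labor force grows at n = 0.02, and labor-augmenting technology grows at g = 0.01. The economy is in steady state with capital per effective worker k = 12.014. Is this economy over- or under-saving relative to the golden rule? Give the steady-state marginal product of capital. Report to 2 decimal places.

under-saving; MPK ≈ 0.10

n + g + δ = 0.02 + 0.01 + 0.05 = 0.08.
MPK = 0.43·k^(0.43−1) = 0.43·12.014^(-0.57) ≈ 0.1042.
MPK > 0.08, so the economy is dynamically efficient (under-saving).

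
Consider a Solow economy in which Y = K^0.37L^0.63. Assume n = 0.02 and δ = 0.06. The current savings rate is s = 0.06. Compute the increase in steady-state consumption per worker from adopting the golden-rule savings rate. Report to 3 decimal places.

Δc ≈ 0.755

The effective depreciation rate is n + δ = 0.02 + 0.06 = 0.08.
Current steady state (s = 0.06): k* = (0.06/0.08)^(1/0.63) ≈ 0.6334, y* = 0.6334^0.37 ≈ 0.8445, c* = (1−0.06)·0.8445 ≈ 0.7939.
Maximizing c = f(k) − (n+δ)·k gives f'(k) = n+δ, i.e. 0.37·k^(0.37−1) = 0.08, so k_gold = (0.37/0.08)^(1/0.63) ≈ 11.3693.
y_gold = 11.3693^0.37 ≈ 2.4582, c_gold = y_gold − 0.08·k_gold ≈ 1.5487.
Gain: Δc = 1.5487 − 0.7939 ≈ 0.7548.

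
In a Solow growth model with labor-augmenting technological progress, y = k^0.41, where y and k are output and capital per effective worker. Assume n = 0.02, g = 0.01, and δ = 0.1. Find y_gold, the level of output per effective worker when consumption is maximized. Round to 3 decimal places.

Capital per effective worker breaks even when investment replaces (n + g + δ)·k; here n + g + δ = 0.13.
Golden rule sets MPK = n+g+δ: 0.41·k^(0.41−1) = 0.13, so k_gold = (0.41/0.13)^(1/0.59) ≈ 7.0064.
Output: y_gold = k_gold^0.41 = 7.0064^0.41 ≈ 2.2215.

y_gold ≈ 2.222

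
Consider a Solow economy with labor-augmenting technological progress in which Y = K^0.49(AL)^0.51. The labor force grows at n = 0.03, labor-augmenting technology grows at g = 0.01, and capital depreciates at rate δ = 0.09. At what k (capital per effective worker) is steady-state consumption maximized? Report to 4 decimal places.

n + g + δ = 0.03 + 0.01 + 0.09 = 0.13.
Golden rule sets MPK = n+g+δ: 0.49·k^(0.49−1) = 0.13, so k_gold = (0.49/0.13)^(1/0.51) ≈ 13.4868.

k_gold ≈ 13.4868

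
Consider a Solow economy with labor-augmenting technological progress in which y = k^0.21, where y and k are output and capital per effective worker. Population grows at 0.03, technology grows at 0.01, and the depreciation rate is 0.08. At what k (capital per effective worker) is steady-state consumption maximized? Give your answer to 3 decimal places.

k_gold ≈ 2.031

Break-even investment rate: n + g + δ = 0.03 + 0.01 + 0.08 = 0.12.
Golden rule sets MPK = n+g+δ: 0.21·k^(0.21−1) = 0.12, so k_gold = (0.21/0.12)^(1/0.79) ≈ 2.0307.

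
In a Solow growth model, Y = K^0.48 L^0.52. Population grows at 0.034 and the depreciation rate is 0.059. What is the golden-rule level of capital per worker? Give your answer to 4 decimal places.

The effective depreciation rate is n + δ = 0.034 + 0.059 = 0.093.
Golden rule sets MPK = n+δ: 0.48·k^(0.48−1) = 0.093, so k_gold = (0.48/0.093)^(1/0.52) ≈ 23.4795.

k_gold ≈ 23.4795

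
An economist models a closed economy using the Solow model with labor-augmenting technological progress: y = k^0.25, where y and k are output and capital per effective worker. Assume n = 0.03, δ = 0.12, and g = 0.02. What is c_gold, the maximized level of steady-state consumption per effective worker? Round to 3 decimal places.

c_gold ≈ 0.853

The effective depreciation rate is n + g + δ = 0.03 + 0.02 + 0.12 = 0.17.
Setting f'(k) = n+g+δ gives 0.25·k^(0.25−1) = 0.17, hence k_gold = (0.25/0.17)^(1/0.75) ≈ 1.6723.
y_gold = 1.6723^0.25 ≈ 1.1372.
c_gold = y_gold − (n+g+δ)·k_gold = 1.1372 − 0.17·1.6723 ≈ 0.8529.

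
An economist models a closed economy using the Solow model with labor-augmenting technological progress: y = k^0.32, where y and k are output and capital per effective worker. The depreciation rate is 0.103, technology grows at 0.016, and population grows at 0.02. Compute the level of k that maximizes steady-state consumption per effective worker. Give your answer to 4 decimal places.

Break-even investment rate: n + g + δ = 0.02 + 0.016 + 0.103 = 0.139.
At the golden rule the marginal product of capital equals n+g+δ: 0.32·k^(0.32−1) = 0.139. Solving, k_gold = (0.32/0.139)^(1/0.68) ≈ 3.4084.

k_gold ≈ 3.4084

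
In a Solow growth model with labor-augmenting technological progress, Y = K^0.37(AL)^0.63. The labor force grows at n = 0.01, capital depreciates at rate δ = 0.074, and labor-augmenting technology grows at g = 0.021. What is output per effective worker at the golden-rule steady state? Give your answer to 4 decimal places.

n + g + δ = 0.01 + 0.021 + 0.074 = 0.105.
Golden rule sets MPK = n+g+δ: 0.37·k^(0.37−1) = 0.105, so k_gold = (0.37/0.105)^(1/0.63) ≈ 7.3837.
Output: y_gold = k_gold^0.37 = 7.3837^0.37 ≈ 2.0954.

y_gold ≈ 2.0954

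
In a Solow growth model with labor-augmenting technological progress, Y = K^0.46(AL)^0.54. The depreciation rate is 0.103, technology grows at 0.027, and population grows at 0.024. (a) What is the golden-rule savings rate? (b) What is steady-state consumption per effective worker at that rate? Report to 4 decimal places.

The effective depreciation rate is n + g + δ = 0.024 + 0.027 + 0.103 = 0.154.
For Cobb-Douglas, s_gold equals capital's share: s_gold = 0.46.
Golden rule sets MPK = n+g+δ: 0.46·k^(0.46−1) = 0.154, so k_gold = (0.46/0.154)^(1/0.54) ≈ 7.5870.
y_gold = 7.5870^0.46 ≈ 2.5400; c_gold = (1−0.46)·y_gold ≈ 1.3716.

(a) s_gold = 0.4600; (b) c_gold ≈ 1.3716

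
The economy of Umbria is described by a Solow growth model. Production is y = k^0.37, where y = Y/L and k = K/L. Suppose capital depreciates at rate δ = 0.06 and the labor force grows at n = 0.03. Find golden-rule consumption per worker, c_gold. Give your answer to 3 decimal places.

c_gold ≈ 1.445

The effective depreciation rate is n + δ = 0.03 + 0.06 = 0.09.
Golden rule sets MPK = n+δ: 0.37·k^(0.37−1) = 0.09, so k_gold = (0.37/0.09)^(1/0.63) ≈ 9.4306.
y_gold = 9.4306^0.37 ≈ 2.2939.
c_gold = y_gold − (n+δ)·k_gold = 2.2939 − 0.09·9.4306 ≈ 1.4452.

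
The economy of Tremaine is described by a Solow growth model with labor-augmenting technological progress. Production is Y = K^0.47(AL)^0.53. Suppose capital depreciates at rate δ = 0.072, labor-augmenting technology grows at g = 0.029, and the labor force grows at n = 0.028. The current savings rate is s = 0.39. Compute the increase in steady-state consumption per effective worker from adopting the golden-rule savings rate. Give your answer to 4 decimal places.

Δc ≈ 0.0410

Capital per effective worker breaks even when investment replaces (n + g + δ)·k; here n + g + δ = 0.129.
Current steady state (s = 0.39): k* = (0.39/0.129)^(1/0.53) ≈ 8.0641, y* = 8.0641^0.47 ≈ 2.6674, c* = (1−0.39)·2.6674 ≈ 1.6271.
Golden rule sets MPK = n+g+δ: 0.47·k^(0.47−1) = 0.129, so k_gold = (0.47/0.129)^(1/0.53) ≈ 11.4670.
y_gold = 11.4670^0.47 ≈ 3.1473, c_gold = y_gold − 0.129·k_gold ≈ 1.6681.
Gain: Δc = 1.6681 − 1.6271 ≈ 0.0410.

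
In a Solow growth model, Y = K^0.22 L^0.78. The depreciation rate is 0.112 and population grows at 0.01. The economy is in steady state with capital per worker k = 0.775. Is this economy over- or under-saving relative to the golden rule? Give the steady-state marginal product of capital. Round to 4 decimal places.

Capital per worker breaks even when investment replaces (n + δ)·k; here n + δ = 0.122.
MPK = 0.22·k^(0.22−1) = 0.22·0.775^(-0.78) ≈ 0.2684.
MPK > 0.122, so the economy is dynamically efficient (under-saving).

under-saving; MPK ≈ 0.2684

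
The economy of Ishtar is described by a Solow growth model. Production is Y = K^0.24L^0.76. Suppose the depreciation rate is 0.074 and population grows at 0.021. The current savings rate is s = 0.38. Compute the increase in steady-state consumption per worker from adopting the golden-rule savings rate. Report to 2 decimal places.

Δc ≈ 0.06

Break-even investment rate: n + δ = 0.021 + 0.074 = 0.095.
Current steady state (s = 0.38): k* = (0.38/0.095)^(1/0.76) ≈ 6.1970, y* = 6.1970^0.24 ≈ 1.5493, c* = (1−0.38)·1.5493 ≈ 0.9605.
Golden rule sets MPK = n+δ: 0.24·k^(0.24−1) = 0.095, so k_gold = (0.24/0.095)^(1/0.76) ≈ 3.3852.
y_gold = 3.3852^0.24 ≈ 1.3400, c_gold = y_gold − 0.095·k_gold ≈ 1.0184.
Gain: Δc = 1.0184 − 0.9605 ≈ 0.0579.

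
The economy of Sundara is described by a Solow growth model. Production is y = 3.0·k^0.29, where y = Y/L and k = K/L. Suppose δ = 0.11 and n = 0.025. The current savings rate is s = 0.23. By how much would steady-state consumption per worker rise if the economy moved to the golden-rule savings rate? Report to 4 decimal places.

Capital per worker breaks even when investment replaces (n + δ)·k; here n + δ = 0.135.
Current steady state (s = 0.23): k* = (0.23·3.0/0.135)^(1/0.71) ≈ 9.9520, y* = 3.0·9.9520^0.29 ≈ 5.8414, c* = (1−0.23)·5.8414 ≈ 4.4979.
Maximizing c = f(k) − (n+δ)·k gives f'(k) = n+δ, i.e. 0.29·3.0·k^(0.29−1) = 0.135, so k_gold = (0.29·3.0/0.135)^(1/0.71) ≈ 13.7942.
y_gold = 3.0·13.7942^0.29 ≈ 6.4215, c_gold = y_gold − 0.135·k_gold ≈ 4.5592.
Gain: Δc = 4.5592 − 4.4979 ≈ 0.0614.

Δc ≈ 0.0614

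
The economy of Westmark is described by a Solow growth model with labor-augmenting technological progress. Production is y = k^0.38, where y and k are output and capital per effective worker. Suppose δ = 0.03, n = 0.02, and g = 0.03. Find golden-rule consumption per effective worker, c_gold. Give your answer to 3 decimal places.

Capital per effective worker breaks even when investment replaces (n + g + δ)·k; here n + g + δ = 0.08.
Maximizing c = f(k) − (n+g+δ)·k gives f'(k) = n+g+δ, i.e. 0.38·k^(0.38−1) = 0.08, so k_gold = (0.38/0.08)^(1/0.62) ≈ 12.3436.
y_gold = 12.3436^0.38 ≈ 2.5986.
c_gold = y_gold − (n+g+δ)·k_gold = 2.5986 − 0.08·12.3436 ≈ 1.6112.

c_gold ≈ 1.611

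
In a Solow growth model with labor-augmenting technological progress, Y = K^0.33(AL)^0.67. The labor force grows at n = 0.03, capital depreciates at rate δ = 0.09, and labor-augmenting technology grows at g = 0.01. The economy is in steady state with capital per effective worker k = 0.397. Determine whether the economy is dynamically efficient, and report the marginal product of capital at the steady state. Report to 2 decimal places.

Capital per effective worker breaks even when investment replaces (n + g + δ)·k; here n + g + δ = 0.13.
MPK = 0.33·k^(0.33−1) = 0.33·0.397^(-0.67) ≈ 0.6128.
MPK > 0.13, so the economy is dynamically efficient (under-saving).

dynamically efficient; MPK ≈ 0.61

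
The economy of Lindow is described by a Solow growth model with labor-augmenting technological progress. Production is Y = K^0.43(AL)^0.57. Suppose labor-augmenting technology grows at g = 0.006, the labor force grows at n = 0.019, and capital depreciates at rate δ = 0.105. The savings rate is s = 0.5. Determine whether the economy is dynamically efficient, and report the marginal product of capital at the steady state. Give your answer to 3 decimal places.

dynamically inefficient; MPK ≈ 0.112

n + g + δ = 0.019 + 0.006 + 0.105 = 0.13.
Steady-state k*: s·k^0.43 = 0.13·k gives k* = (0.5/0.13)^(1/0.57) ≈ 10.6258.
MPK = 0.43·10.6258^(-0.57) ≈ 0.1118.
MPK < n+g+δ = 0.13, so the economy is dynamically inefficient (over-saving).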